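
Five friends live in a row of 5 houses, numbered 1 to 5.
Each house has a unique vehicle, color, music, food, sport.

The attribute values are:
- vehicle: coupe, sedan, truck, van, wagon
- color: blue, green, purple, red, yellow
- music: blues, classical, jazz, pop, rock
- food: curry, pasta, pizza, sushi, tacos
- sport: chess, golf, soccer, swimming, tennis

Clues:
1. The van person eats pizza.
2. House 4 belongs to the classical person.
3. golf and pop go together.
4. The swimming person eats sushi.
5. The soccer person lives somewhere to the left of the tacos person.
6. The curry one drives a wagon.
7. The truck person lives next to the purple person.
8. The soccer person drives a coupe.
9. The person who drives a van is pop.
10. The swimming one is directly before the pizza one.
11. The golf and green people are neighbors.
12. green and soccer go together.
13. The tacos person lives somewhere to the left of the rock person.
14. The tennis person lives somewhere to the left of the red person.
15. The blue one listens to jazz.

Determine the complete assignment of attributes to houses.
Solution:

House | Vehicle | Color | Music | Food | Sport
----------------------------------------------
  1   | truck | blue | jazz | sushi | swimming
  2   | van | purple | pop | pizza | golf
  3   | coupe | green | blues | pasta | soccer
  4   | sedan | yellow | classical | tacos | tennis
  5   | wagon | red | rock | curry | chess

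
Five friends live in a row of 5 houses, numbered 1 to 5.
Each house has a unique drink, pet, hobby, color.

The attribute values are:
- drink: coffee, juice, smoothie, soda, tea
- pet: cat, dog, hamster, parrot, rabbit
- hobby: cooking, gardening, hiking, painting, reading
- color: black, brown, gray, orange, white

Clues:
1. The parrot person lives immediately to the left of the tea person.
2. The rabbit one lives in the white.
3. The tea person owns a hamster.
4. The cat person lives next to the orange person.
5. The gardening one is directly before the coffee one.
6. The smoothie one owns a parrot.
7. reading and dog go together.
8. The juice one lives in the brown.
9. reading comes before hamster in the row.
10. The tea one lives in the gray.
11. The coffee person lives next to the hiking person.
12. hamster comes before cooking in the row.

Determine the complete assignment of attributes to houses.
Solution:

House | Drink | Pet | Hobby | Color
-----------------------------------
  1   | juice | cat | gardening | brown
  2   | coffee | dog | reading | orange
  3   | smoothie | parrot | hiking | black
  4   | tea | hamster | painting | gray
  5   | soda | rabbit | cooking | white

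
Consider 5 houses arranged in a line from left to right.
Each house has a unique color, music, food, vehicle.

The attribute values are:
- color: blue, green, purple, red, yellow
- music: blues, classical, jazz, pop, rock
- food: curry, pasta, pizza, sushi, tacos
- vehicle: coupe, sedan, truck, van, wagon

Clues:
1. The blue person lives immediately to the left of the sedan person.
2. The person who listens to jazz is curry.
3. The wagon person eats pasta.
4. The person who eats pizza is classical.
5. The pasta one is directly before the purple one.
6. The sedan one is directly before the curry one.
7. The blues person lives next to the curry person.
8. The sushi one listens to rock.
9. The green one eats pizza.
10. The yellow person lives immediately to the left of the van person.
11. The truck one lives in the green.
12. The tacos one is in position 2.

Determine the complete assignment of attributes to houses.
Solution:

House | Color | Music | Food | Vehicle
--------------------------------------
  1   | blue | pop | pasta | wagon
  2   | purple | blues | tacos | sedan
  3   | yellow | jazz | curry | coupe
  4   | red | rock | sushi | van
  5   | green | classical | pizza | truck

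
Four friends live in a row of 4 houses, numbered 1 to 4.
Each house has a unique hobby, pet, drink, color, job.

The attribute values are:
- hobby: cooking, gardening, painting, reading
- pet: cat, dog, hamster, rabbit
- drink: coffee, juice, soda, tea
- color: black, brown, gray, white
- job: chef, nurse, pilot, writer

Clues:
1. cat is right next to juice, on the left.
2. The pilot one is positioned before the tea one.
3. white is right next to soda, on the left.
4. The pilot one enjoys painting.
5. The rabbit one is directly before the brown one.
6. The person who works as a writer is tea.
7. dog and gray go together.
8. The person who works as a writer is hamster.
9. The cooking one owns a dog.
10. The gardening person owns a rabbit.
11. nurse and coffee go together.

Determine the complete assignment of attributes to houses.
Solution:

House | Hobby | Pet | Drink | Color | Job
-----------------------------------------
  1   | gardening | rabbit | coffee | white | nurse
  2   | painting | cat | soda | brown | pilot
  3   | cooking | dog | juice | gray | chef
  4   | reading | hamster | tea | black | writer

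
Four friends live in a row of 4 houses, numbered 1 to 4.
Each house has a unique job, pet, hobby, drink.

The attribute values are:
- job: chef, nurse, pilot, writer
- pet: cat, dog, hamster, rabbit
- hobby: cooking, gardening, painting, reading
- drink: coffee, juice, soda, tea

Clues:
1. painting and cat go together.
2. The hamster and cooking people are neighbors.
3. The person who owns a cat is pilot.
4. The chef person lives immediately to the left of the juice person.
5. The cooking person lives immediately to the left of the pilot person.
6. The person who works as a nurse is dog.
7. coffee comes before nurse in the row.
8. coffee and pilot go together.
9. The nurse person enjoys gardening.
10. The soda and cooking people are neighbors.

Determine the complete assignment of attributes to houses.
Solution:

House | Job | Pet | Hobby | Drink
---------------------------------
  1   | chef | hamster | reading | soda
  2   | writer | rabbit | cooking | juice
  3   | pilot | cat | painting | coffee
  4   | nurse | dog | gardening | tea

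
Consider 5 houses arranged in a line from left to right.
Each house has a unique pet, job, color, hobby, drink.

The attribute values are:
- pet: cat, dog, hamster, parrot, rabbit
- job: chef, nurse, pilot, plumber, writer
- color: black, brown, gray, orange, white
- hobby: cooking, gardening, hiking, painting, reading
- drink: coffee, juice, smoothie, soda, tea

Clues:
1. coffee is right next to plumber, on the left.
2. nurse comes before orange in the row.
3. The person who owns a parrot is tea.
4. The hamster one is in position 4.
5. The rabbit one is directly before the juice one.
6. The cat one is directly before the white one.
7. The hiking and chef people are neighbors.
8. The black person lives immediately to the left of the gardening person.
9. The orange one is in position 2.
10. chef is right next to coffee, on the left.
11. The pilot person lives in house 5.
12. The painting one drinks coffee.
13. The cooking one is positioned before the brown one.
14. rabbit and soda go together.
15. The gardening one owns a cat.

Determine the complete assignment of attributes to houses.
Solution:

House | Pet | Job | Color | Hobby | Drink
-----------------------------------------
  1   | rabbit | nurse | black | hiking | soda
  2   | cat | chef | orange | gardening | juice
  3   | dog | writer | white | painting | coffee
  4   | hamster | plumber | gray | cooking | smoothie
  5   | parrot | pilot | brown | reading | tea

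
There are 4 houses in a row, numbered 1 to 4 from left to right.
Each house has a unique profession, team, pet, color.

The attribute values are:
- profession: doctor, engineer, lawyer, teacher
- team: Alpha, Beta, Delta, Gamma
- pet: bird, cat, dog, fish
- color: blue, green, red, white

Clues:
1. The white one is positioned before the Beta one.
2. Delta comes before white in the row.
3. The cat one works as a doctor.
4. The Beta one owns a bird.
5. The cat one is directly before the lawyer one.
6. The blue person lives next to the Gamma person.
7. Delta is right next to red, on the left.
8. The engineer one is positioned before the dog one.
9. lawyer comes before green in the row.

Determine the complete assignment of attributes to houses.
Solution:

House | Profession | Team | Pet | Color
---------------------------------------
  1   | engineer | Delta | fish | blue
  2   | doctor | Gamma | cat | red
  3   | lawyer | Alpha | dog | white
  4   | teacher | Beta | bird | green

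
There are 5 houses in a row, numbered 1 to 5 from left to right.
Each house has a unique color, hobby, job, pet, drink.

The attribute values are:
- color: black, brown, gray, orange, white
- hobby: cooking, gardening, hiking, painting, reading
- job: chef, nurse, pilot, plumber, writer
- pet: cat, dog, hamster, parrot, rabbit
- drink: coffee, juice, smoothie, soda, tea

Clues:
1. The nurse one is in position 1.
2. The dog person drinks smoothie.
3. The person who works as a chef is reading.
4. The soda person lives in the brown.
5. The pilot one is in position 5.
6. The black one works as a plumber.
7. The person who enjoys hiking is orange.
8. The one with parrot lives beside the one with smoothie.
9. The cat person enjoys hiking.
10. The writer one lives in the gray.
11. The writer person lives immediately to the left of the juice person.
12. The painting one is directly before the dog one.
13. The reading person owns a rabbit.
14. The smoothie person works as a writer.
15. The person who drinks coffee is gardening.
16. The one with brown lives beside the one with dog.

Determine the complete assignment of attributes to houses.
Solution:

House | Color | Hobby | Job | Pet | Drink
-----------------------------------------
  1   | brown | painting | nurse | parrot | soda
  2   | gray | cooking | writer | dog | smoothie
  3   | white | reading | chef | rabbit | juice
  4   | black | gardening | plumber | hamster | coffee
  5   | orange | hiking | pilot | cat | tea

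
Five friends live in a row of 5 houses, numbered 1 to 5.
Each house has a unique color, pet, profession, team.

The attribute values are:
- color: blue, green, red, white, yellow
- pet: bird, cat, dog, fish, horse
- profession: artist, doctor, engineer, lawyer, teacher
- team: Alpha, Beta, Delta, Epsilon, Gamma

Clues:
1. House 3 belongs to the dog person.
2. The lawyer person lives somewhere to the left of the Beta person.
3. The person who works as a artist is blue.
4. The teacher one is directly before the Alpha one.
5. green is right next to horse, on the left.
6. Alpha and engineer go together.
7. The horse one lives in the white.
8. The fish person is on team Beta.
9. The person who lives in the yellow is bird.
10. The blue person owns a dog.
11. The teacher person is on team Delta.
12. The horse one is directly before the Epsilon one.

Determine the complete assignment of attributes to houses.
Solution:

House | Color | Pet | Profession | Team
---------------------------------------
  1   | green | cat | teacher | Delta
  2   | white | horse | engineer | Alpha
  3   | blue | dog | artist | Epsilon
  4   | yellow | bird | lawyer | Gamma
  5   | red | fish | doctor | Beta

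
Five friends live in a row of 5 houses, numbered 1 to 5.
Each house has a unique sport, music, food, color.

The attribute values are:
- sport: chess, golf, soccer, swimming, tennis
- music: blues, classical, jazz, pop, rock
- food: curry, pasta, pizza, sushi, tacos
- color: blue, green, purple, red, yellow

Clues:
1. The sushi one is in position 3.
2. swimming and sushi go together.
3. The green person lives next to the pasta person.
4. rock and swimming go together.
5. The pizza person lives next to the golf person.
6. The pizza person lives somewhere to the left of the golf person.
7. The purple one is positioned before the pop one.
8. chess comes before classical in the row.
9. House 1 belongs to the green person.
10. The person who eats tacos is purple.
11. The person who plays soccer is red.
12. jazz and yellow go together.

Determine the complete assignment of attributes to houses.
Solution:

House | Sport | Music | Food | Color
------------------------------------
  1   | chess | blues | pizza | green
  2   | golf | jazz | pasta | yellow
  3   | swimming | rock | sushi | blue
  4   | tennis | classical | tacos | purple
  5   | soccer | pop | curry | red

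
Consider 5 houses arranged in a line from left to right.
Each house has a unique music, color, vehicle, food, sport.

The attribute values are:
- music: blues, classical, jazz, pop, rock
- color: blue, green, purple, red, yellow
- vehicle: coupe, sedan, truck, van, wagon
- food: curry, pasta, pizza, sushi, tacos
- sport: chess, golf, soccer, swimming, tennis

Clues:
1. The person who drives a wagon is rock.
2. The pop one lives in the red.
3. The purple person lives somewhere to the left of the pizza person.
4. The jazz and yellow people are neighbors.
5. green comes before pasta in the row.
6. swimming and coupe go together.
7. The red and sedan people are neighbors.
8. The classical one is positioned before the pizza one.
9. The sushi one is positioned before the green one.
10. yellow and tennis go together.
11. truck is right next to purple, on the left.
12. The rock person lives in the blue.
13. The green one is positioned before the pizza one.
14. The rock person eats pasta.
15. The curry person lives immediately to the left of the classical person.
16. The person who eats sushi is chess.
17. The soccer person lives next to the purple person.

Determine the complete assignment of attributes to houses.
Solution:

House | Music | Color | Vehicle | Food | Sport
----------------------------------------------
  1   | pop | red | truck | curry | soccer
  2   | classical | purple | sedan | sushi | chess
  3   | jazz | green | coupe | tacos | swimming
  4   | blues | yellow | van | pizza | tennis
  5   | rock | blue | wagon | pasta | golf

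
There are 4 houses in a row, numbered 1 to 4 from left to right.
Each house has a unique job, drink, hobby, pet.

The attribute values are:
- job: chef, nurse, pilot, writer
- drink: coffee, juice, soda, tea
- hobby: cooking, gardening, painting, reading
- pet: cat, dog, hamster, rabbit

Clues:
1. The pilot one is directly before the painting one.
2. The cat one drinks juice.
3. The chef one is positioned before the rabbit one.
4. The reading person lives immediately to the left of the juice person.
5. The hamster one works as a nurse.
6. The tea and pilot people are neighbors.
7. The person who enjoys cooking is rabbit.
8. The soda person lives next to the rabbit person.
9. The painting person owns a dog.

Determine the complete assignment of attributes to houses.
Solution:

House | Job | Drink | Hobby | Pet
---------------------------------
  1   | nurse | tea | reading | hamster
  2   | pilot | juice | gardening | cat
  3   | chef | soda | painting | dog
  4   | writer | coffee | cooking | rabbit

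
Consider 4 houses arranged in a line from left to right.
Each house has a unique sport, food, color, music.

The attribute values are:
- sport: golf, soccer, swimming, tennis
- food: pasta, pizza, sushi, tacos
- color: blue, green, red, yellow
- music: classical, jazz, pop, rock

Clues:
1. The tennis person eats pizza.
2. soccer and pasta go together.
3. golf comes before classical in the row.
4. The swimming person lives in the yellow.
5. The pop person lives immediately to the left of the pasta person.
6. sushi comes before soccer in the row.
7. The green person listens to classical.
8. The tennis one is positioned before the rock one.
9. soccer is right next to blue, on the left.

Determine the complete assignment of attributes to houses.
Solution:

House | Sport | Food | Color | Music
------------------------------------
  1   | golf | sushi | red | pop
  2   | soccer | pasta | green | classical
  3   | tennis | pizza | blue | jazz
  4   | swimming | tacos | yellow | rock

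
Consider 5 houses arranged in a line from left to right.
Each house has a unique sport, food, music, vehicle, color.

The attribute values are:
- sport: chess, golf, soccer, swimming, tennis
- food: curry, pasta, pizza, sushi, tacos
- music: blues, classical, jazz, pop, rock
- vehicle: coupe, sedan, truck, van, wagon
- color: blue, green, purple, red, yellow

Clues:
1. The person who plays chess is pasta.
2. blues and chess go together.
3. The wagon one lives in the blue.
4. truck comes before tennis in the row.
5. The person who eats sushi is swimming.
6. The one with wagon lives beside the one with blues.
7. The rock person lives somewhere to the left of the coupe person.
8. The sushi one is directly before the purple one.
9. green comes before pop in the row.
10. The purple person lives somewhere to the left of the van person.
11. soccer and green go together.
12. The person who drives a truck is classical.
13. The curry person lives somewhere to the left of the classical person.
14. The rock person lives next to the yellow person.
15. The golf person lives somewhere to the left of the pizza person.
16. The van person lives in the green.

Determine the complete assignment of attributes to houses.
Solution:

House | Sport | Food | Music | Vehicle | Color
----------------------------------------------
  1   | swimming | sushi | jazz | wagon | blue
  2   | chess | pasta | blues | sedan | purple
  3   | soccer | curry | rock | van | green
  4   | golf | tacos | classical | truck | yellow
  5   | tennis | pizza | pop | coupe | red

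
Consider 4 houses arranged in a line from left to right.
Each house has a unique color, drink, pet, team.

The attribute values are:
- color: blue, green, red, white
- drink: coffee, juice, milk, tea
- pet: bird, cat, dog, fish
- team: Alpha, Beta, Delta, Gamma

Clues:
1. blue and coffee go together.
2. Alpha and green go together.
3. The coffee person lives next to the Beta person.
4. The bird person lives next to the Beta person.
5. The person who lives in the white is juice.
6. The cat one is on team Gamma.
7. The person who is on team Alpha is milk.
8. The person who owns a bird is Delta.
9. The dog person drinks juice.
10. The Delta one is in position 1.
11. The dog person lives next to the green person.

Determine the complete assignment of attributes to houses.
Solution:

House | Color | Drink | Pet | Team
----------------------------------
  1   | blue | coffee | bird | Delta
  2   | white | juice | dog | Beta
  3   | green | milk | fish | Alpha
  4   | red | tea | cat | Gamma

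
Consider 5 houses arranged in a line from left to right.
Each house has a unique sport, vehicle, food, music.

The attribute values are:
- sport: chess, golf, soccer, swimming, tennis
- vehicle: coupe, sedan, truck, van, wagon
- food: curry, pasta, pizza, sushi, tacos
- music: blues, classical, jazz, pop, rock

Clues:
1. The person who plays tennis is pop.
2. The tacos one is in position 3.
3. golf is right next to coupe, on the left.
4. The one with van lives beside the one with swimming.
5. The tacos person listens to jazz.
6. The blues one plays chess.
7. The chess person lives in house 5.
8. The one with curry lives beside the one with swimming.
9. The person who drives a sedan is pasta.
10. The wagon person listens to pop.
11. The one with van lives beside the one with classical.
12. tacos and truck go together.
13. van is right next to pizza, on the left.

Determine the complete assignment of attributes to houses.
Solution:

House | Sport | Vehicle | Food | Music
--------------------------------------
  1   | golf | van | curry | rock
  2   | swimming | coupe | pizza | classical
  3   | soccer | truck | tacos | jazz
  4   | tennis | wagon | sushi | pop
  5   | chess | sedan | pasta | blues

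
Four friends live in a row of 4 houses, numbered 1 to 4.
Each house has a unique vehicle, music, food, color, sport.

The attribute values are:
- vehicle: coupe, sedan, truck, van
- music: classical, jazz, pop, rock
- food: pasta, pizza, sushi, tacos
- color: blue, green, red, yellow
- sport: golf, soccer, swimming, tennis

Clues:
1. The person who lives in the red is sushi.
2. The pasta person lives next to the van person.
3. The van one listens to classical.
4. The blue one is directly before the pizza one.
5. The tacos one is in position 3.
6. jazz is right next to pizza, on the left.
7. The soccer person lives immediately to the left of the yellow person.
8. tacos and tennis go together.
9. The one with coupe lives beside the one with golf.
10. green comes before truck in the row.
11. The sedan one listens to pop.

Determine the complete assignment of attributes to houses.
Solution:

House | Vehicle | Music | Food | Color | Sport
----------------------------------------------
  1   | coupe | jazz | pasta | blue | soccer
  2   | van | classical | pizza | yellow | golf
  3   | sedan | pop | tacos | green | tennis
  4   | truck | rock | sushi | red | swimming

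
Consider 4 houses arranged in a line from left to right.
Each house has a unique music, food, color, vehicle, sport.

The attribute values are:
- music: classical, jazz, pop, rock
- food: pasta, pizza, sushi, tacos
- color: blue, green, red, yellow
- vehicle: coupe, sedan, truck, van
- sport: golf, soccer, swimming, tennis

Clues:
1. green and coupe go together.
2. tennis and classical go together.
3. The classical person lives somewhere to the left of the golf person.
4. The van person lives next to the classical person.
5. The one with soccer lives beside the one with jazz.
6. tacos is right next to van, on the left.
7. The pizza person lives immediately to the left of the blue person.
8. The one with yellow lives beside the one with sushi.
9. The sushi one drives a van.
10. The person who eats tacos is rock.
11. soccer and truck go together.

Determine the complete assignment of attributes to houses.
Solution:

House | Music | Food | Color | Vehicle | Sport
----------------------------------------------
  1   | rock | tacos | yellow | truck | soccer
  2   | jazz | sushi | red | van | swimming
  3   | classical | pizza | green | coupe | tennis
  4   | pop | pasta | blue | sedan | golf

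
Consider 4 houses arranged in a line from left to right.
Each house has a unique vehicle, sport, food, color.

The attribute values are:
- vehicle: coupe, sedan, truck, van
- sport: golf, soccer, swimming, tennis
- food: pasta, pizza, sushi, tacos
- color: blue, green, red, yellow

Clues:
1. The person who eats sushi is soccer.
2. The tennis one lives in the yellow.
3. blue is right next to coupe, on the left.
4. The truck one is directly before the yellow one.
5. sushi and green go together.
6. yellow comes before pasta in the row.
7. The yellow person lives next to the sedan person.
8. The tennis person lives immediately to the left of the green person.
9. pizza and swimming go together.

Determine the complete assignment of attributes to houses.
Solution:

House | Vehicle | Sport | Food | Color
--------------------------------------
  1   | truck | swimming | pizza | blue
  2   | coupe | tennis | tacos | yellow
  3   | sedan | soccer | sushi | green
  4   | van | golf | pasta | red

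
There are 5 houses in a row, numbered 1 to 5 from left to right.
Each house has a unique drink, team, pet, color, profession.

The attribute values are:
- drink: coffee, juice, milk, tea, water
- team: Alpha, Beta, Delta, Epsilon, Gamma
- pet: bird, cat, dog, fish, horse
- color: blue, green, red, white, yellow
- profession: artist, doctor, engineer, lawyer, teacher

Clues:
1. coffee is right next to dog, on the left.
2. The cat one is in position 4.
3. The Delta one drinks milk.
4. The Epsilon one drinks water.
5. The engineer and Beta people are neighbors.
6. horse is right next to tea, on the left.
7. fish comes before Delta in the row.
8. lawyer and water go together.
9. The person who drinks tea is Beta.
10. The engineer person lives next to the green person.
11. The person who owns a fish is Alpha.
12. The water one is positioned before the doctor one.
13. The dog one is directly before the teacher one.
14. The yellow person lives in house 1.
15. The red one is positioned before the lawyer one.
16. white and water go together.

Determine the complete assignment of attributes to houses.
Solution:

House | Drink | Team | Pet | Color | Profession
-----------------------------------------------
  1   | coffee | Gamma | horse | yellow | engineer
  2   | tea | Beta | dog | green | artist
  3   | juice | Alpha | fish | red | teacher
  4   | water | Epsilon | cat | white | lawyer
  5   | milk | Delta | bird | blue | doctor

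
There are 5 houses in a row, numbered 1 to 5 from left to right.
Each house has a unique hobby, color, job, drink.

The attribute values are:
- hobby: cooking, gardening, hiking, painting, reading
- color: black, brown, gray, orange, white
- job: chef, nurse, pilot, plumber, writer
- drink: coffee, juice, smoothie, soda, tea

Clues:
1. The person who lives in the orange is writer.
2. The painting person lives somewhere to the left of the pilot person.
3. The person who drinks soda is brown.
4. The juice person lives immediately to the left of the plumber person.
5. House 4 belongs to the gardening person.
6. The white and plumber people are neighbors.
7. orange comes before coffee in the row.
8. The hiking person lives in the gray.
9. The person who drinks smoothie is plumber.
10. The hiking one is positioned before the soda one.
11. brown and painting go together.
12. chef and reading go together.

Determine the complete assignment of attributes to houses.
Solution:

House | Hobby | Color | Job | Drink
-----------------------------------
  1   | reading | white | chef | juice
  2   | hiking | gray | plumber | smoothie
  3   | painting | brown | nurse | soda
  4   | gardening | orange | writer | tea
  5   | cooking | black | pilot | coffee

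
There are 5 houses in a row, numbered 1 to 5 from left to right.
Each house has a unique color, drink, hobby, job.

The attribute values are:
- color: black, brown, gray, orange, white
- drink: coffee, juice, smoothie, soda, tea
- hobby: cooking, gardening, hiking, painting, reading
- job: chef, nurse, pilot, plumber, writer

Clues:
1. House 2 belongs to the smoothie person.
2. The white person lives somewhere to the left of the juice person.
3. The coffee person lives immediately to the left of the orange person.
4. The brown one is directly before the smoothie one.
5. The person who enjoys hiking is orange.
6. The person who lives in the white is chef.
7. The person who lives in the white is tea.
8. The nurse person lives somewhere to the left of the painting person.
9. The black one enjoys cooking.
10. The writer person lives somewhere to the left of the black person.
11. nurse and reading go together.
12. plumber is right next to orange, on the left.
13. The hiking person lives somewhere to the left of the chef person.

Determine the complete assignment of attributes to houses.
Solution:

House | Color | Drink | Hobby | Job
-----------------------------------
  1   | brown | coffee | gardening | plumber
  2   | orange | smoothie | hiking | writer
  3   | gray | soda | reading | nurse
  4   | white | tea | painting | chef
  5   | black | juice | cooking | pilot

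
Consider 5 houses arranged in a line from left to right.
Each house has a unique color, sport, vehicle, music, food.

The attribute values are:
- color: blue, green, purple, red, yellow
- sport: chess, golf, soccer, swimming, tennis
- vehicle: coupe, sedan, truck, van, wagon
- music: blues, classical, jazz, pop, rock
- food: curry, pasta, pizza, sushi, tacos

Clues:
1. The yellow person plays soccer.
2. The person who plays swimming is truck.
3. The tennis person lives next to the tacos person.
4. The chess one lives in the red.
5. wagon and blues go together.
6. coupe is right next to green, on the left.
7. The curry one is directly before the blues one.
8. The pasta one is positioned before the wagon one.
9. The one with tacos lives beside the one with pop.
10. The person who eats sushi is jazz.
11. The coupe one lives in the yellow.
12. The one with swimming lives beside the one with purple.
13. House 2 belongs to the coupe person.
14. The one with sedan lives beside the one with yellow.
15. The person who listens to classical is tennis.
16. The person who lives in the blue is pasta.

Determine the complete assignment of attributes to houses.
Solution:

House | Color | Sport | Vehicle | Music | Food
----------------------------------------------
  1   | blue | tennis | sedan | classical | pasta
  2   | yellow | soccer | coupe | rock | tacos
  3   | green | swimming | truck | pop | curry
  4   | purple | golf | wagon | blues | pizza
  5   | red | chess | van | jazz | sushi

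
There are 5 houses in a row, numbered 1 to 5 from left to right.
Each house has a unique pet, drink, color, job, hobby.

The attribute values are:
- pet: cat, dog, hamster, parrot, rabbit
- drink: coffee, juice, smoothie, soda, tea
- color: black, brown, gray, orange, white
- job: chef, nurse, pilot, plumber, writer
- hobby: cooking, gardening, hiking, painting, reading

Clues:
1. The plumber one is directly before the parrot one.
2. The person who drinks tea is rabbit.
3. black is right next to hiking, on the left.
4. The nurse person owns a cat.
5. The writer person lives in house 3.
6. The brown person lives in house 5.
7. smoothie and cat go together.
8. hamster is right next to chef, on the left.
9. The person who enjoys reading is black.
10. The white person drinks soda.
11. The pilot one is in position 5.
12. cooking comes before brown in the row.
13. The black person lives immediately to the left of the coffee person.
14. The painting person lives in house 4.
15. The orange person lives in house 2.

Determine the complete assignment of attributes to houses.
Solution:

House | Pet | Drink | Color | Job | Hobby
-----------------------------------------
  1   | hamster | juice | black | plumber | reading
  2   | parrot | coffee | orange | chef | hiking
  3   | dog | soda | white | writer | cooking
  4   | cat | smoothie | gray | nurse | painting
  5   | rabbit | tea | brown | pilot | gardening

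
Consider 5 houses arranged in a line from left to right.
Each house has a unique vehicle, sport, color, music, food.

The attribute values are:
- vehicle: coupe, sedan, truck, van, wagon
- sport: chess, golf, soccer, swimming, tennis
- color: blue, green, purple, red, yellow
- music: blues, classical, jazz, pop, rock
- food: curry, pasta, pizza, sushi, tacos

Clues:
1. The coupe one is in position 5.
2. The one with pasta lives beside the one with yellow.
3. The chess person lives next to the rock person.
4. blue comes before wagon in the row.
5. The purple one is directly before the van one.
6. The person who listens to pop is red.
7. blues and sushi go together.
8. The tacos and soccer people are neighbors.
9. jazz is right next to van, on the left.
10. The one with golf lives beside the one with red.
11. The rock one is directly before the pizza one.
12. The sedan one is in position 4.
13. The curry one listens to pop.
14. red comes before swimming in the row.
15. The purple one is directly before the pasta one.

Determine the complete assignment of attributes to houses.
Solution:

House | Vehicle | Sport | Color | Music | Food
----------------------------------------------
  1   | truck | chess | purple | jazz | tacos
  2   | van | soccer | blue | rock | pasta
  3   | wagon | golf | yellow | classical | pizza
  4   | sedan | tennis | red | pop | curry
  5   | coupe | swimming | green | blues | sushi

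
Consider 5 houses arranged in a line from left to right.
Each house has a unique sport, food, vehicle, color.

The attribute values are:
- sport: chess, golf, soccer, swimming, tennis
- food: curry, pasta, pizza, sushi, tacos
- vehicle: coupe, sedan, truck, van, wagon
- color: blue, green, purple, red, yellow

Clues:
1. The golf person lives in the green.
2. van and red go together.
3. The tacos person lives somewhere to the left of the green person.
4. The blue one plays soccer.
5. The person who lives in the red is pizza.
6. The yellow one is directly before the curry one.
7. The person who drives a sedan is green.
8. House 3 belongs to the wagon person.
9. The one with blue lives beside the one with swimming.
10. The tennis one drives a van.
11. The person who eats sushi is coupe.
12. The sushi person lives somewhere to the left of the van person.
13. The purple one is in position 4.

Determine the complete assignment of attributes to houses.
Solution:

House | Sport | Food | Vehicle | Color
--------------------------------------
  1   | chess | tacos | truck | yellow
  2   | golf | curry | sedan | green
  3   | soccer | pasta | wagon | blue
  4   | swimming | sushi | coupe | purple
  5   | tennis | pizza | van | red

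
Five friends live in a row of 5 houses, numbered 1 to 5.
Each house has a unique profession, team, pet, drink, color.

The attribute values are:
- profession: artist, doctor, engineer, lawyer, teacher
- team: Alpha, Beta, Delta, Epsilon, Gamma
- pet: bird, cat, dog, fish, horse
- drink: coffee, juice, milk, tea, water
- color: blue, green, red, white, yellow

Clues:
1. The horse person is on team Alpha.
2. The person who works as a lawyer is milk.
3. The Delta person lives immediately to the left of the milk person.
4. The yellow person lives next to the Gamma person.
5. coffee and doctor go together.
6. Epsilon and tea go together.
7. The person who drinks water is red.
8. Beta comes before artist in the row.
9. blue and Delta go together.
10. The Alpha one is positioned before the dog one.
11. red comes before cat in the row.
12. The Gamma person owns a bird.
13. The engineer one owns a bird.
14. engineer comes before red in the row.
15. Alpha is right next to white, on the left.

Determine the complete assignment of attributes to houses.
Solution:

House | Profession | Team | Pet | Drink | Color
-----------------------------------------------
  1   | doctor | Delta | fish | coffee | blue
  2   | lawyer | Alpha | horse | milk | yellow
  3   | engineer | Gamma | bird | juice | white
  4   | teacher | Beta | dog | water | red
  5   | artist | Epsilon | cat | tea | green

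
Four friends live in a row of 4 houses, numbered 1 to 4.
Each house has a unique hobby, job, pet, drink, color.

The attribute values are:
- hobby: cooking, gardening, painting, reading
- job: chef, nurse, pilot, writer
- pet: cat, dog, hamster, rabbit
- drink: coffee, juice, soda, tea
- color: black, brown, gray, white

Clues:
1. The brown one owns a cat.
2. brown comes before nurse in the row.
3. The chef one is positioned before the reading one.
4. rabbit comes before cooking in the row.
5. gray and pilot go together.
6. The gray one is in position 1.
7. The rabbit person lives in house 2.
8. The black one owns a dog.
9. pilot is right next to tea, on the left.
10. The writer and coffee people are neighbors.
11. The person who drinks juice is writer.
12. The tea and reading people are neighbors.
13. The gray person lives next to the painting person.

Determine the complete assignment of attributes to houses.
Solution:

House | Hobby | Job | Pet | Drink | Color
-----------------------------------------
  1   | gardening | pilot | hamster | soda | gray
  2   | painting | chef | rabbit | tea | white
  3   | reading | writer | cat | juice | brown
  4   | cooking | nurse | dog | coffee | black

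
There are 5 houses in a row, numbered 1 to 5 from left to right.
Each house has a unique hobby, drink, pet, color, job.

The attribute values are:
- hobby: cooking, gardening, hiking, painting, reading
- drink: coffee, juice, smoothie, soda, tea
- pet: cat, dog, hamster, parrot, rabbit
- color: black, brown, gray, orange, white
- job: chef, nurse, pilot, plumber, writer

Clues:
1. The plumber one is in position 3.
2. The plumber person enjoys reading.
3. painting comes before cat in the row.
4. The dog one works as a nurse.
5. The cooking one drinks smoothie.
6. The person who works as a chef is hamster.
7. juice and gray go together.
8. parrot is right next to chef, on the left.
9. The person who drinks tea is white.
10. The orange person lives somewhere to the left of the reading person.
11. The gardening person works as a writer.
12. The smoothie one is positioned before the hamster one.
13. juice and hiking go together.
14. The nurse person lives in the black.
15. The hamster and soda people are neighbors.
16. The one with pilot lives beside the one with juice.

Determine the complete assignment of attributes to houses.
Solution:

House | Hobby | Drink | Pet | Color | Job
-----------------------------------------
  1   | cooking | smoothie | parrot | orange | pilot
  2   | hiking | juice | hamster | gray | chef
  3   | reading | soda | rabbit | brown | plumber
  4   | painting | coffee | dog | black | nurse
  5   | gardening | tea | cat | white | writer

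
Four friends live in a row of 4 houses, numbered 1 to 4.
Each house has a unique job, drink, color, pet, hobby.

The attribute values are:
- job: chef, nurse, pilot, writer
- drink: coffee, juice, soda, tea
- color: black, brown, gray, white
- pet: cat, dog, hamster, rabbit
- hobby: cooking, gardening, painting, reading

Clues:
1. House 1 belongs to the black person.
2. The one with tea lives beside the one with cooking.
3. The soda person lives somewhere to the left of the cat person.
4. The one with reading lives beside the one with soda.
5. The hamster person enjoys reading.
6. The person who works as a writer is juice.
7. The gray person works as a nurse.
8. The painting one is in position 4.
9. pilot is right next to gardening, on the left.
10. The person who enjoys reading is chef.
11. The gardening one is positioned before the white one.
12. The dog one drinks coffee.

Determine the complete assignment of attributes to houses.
Solution:

House | Job | Drink | Color | Pet | Hobby
-----------------------------------------
  1   | chef | tea | black | hamster | reading
  2   | pilot | soda | brown | rabbit | cooking
  3   | nurse | coffee | gray | dog | gardening
  4   | writer | juice | white | cat | painting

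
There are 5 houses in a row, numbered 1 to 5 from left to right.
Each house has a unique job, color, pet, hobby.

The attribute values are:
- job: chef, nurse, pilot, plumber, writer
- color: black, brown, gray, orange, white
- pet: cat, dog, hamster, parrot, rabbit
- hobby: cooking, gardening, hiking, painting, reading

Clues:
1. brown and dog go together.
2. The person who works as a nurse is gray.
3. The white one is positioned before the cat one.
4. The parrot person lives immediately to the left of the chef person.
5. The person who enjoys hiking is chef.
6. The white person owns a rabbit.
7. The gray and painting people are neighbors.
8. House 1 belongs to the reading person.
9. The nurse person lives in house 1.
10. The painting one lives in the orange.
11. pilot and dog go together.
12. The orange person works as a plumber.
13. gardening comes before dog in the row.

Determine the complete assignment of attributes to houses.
Solution:

House | Job | Color | Pet | Hobby
---------------------------------
  1   | nurse | gray | hamster | reading
  2   | plumber | orange | parrot | painting
  3   | chef | white | rabbit | hiking
  4   | writer | black | cat | gardening
  5   | pilot | brown | dog | cooking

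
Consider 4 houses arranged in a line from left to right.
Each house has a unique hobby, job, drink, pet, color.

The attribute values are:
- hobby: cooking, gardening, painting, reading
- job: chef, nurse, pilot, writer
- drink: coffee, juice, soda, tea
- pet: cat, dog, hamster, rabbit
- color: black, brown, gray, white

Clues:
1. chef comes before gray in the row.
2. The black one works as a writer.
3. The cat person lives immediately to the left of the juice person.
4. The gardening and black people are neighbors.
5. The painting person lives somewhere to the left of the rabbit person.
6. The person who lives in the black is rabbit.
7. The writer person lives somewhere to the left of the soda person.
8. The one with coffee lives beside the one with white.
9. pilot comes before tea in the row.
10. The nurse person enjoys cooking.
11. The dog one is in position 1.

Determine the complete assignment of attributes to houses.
Solution:

House | Hobby | Job | Drink | Pet | Color
-----------------------------------------
  1   | painting | pilot | coffee | dog | brown
  2   | gardening | chef | tea | cat | white
  3   | reading | writer | juice | rabbit | black
  4   | cooking | nurse | soda | hamster | gray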